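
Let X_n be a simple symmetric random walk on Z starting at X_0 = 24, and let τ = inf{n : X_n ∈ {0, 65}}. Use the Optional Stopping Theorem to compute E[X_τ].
E[X_τ] = 24

X_n is a martingale and τ is a bounded-mean stopping time (indeed τ is finite a.s. with bounded expectation since the walk is in a bounded region). By the OST, E[X_τ] = E[X_0] = 24. Equivalently: E[X_τ] = 65 · P(hit 65 first) + 0 · P(hit 0 first) = 65 · (24/65) = 24.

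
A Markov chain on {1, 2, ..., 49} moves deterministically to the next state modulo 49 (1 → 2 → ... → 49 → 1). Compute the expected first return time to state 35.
E[T_35 | X_0 = 35] = 49

The chain cycles deterministically, so starting at state 35 it returns in exactly 49 steps. Equivalently, the stationary distribution is uniform π_j = 1/49 for every state j, so by Kac's formula E[T_35] = 1/π_35 = 49.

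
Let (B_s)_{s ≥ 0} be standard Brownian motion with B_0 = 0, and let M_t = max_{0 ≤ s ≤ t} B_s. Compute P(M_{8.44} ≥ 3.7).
P(M_{8.44} ≥ 3.7) = 2·P(B_{8.44} ≥ 3.7) = 2(1 − Φ(3.7/√8.44)) ≈ 0.2028

By the reflection principle for Brownian motion, P(M_t ≥ a) = 2 · P(B_t ≥ a) for a ≥ 0. Since B_t ~ N(0, t), P(B_t ≥ 3.7) = 1 − Φ(3.7/√t) = 1 − Φ(3.7/√8.44) = 1 − Φ(1.2736). So
  P(M_{8.44} ≥ 3.7) = 2(1 − Φ(1.2736)) ≈ 0.2028.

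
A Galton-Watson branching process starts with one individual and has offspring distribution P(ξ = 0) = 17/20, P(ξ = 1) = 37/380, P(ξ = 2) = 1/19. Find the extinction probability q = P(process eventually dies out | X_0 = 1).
q = 1

Mean offspring μ = 0·17/20 + 1·37/380 + 2·1/19 = 77/380 ≤ 1. For μ ≤ 1 with offspring not concentrated at 1, the Galton-Watson process goes extinct almost surely, so q = 1.
(Algebraic check: The pgf is f(s) = 17/20 + 37/380·s + 1/19·s². The extinction probability q is the smallest fixed point of f in [0, 1]. Setting s = f(s):
  1/19·s² + (37/380 − 1)·s + 17/20 = 0
  1/19·s² − (17/20 + 1/19)·s + 17/20 = 0
which factors as (s − 1)·(1/19·s − 17/20) = 0, giving roots s = 1 and s = (17/20)/(1/19) = 323/20. Since 323/20 ≥ 1, the smallest root in [0, 1] is s = 1.)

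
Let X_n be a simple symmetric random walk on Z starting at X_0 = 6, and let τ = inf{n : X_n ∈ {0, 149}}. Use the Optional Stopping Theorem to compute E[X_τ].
E[X_τ] = 6

X_n is a martingale and τ is a bounded-mean stopping time (indeed τ is finite a.s. with bounded expectation since the walk is in a bounded region). By the OST, E[X_τ] = E[X_0] = 6. Equivalently: E[X_τ] = 149 · P(hit 149 first) + 0 · P(hit 0 first) = 149 · (6/149) = 6.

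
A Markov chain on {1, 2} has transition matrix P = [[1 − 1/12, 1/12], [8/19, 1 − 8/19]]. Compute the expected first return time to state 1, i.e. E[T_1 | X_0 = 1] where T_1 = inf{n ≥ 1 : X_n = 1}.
E[T_1 | X_0 = 1] = 1/π_1 = 115/96

For an irreducible recurrent Markov chain with stationary distribution π, E[T_i | X_0 = i] = 1/π_i (Kac's formula). Here π_1 = (8/19)/(1/12 + 8/19) = (8/19)/(115/228) = 96/115, so E[T_1 | X_0 = 1] = 1/π_1 = (1/12 + 8/19)/(8/19) = (115/228)/(8/19) = 115/96.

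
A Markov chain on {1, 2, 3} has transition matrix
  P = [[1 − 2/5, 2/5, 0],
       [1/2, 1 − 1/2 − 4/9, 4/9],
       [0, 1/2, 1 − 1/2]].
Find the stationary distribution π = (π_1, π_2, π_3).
π = (45/113, 36/113, 32/113)

This is a birth-death chain on three states, which satisfies detailed balance: π_1 · P_{12} = π_2 · P_{21} and π_2 · P_{23} = π_3 · P_{32}.
From π_1 · 2/5 = π_2 · 1/2: π_2/π_1 = (2/5)/(1/2) = 4/5.
From π_2 · 4/9 = π_3 · 1/2: π_3/π_2 = (4/9)/(1/2) = 8/9.
Take π_1 proportional to 1; then unnormalized π = (1, 4/5, 32/45). Normalize by dividing by the sum 113/45:
  π = (45/113, 36/113, 32/113).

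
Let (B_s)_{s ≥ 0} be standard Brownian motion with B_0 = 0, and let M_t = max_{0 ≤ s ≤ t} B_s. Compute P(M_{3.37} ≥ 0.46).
P(M_{3.37} ≥ 0.46) = 2·P(B_{3.37} ≥ 0.46) = 2(1 − Φ(0.46/√3.37)) ≈ 0.8021

By the reflection principle for Brownian motion, P(M_t ≥ a) = 2 · P(B_t ≥ a) for a ≥ 0. Since B_t ~ N(0, t), P(B_t ≥ 0.46) = 1 − Φ(0.46/√t) = 1 − Φ(0.46/√3.37) = 1 − Φ(0.2506). So
  P(M_{3.37} ≥ 0.46) = 2(1 − Φ(0.2506)) ≈ 0.8021.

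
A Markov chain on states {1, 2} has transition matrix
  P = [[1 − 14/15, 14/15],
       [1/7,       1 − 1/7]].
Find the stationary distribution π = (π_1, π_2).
π_1 = 15/113, π_2 = 98/113

Solve πP = π with π_1 + π_2 = 1. From πP = π: π_1 · (1 − 14/15) + π_2 · 1/7 = π_1 ⇒ π_2 · 1/7 = π_1 · 14/15 ⇒ π_2/π_1 = (14/15)/(1/7) = 98/15. Together with π_1 + π_2 = 1:
  π_1 = (1/7)/(14/15 + 1/7) = (1/7)/(113/105) = 15/113,
  π_2 = (14/15)/(14/15 + 1/7) = (14/15)/(113/105) = 98/113.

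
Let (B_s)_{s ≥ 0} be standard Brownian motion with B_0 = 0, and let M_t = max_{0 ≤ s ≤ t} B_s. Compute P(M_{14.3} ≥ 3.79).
P(M_{14.3} ≥ 3.79) = 2·P(B_{14.3} ≥ 3.79) = 2(1 − Φ(3.79/√14.3)) ≈ 0.3162

By the reflection principle for Brownian motion, P(M_t ≥ a) = 2 · P(B_t ≥ a) for a ≥ 0. Since B_t ~ N(0, t), P(B_t ≥ 3.79) = 1 − Φ(3.79/√t) = 1 − Φ(3.79/√14.3) = 1 − Φ(1.0022). So
  P(M_{14.3} ≥ 3.79) = 2(1 − Φ(1.0022)) ≈ 0.3162.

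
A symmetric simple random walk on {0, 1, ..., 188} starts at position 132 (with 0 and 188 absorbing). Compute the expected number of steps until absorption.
E[τ | X_0 = 132] = 7392

Let v_k = E[τ | X_0 = k]. Boundary: v_0 = v_188 = 0. Recurrence: v_k = 1 + (v_{k-1} + v_{k+1})/2 for 1 ≤ k ≤ 187. The particular solution to v_k − (v_{k-1} + v_{k+1})/2 = 1 is v_k = −k^2. Adding homogeneous solution A + B k and matching boundaries gives v_k = k (188 − k). Substituting k = 132: v_132 = 132 · 56 = 7392.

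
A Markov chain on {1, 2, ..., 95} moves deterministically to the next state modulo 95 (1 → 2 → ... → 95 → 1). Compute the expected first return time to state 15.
E[T_15 | X_0 = 15] = 95

The chain cycles deterministically, so starting at state 15 it returns in exactly 95 steps. Equivalently, the stationary distribution is uniform π_j = 1/95 for every state j, so by Kac's formula E[T_15] = 1/π_15 = 95.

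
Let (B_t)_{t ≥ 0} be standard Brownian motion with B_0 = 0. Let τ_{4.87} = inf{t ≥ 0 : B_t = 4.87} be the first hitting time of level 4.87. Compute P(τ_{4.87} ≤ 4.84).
P(τ_{4.87} ≤ 4.84) = 2(1 − Φ(4.87/√4.84)) = 2(1 − Φ(2.2136)) ≈ 0.0269

By the reflection principle for standard BM, P(τ_b ≤ t) = 2 · P(B_t ≥ b). Since B_t ~ N(0, t), P(B_t ≥ 4.87) = 1 − Φ(4.87/√t) = 1 − Φ(4.87/√4.84) = 1 − Φ(2.2136) ≈ 0.01343. Doubling: P(τ_{4.87} ≤ 4.84) ≈ 2 · 0.01343 = 0.02686 ≈ 0.0269.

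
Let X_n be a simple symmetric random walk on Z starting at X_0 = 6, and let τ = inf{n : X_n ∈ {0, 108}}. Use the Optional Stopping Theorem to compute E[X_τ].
E[X_τ] = 6

X_n is a martingale and τ is a bounded-mean stopping time (indeed τ is finite a.s. with bounded expectation since the walk is in a bounded region). By the OST, E[X_τ] = E[X_0] = 6. Equivalently: E[X_τ] = 108 · P(hit 108 first) + 0 · P(hit 0 first) = 108 · (6/108) = 6.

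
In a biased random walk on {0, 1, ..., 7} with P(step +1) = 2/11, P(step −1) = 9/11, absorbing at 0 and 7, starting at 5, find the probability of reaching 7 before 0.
P(hit 7 before 0) = (1 − (9/2)^5) / (1 − (9/2)^7) = 33724/683263

Let u_k denote P(reach 7 before 0 | start at k). Boundary: u_0 = 0, u_7 = 1. Recurrence: u_k = 2/11·u_{k+1} + 9/11·u_{k-1} for 1 ≤ k ≤ 6. Try u_k = A + B·r^k with r = q/p = (9/11)/(2/11) = 9/2. Substitution satisfies the recurrence; boundary conditions give:
  u_k = (1 − r^k) / (1 − r^N) = (1 − (9/2)^5) / (1 − (9/2)^7) = 33724/683263.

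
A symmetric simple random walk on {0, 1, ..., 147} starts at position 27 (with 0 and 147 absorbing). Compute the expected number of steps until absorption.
E[τ | X_0 = 27] = 3240

Let v_k = E[τ | X_0 = k]. Boundary: v_0 = v_147 = 0. Recurrence: v_k = 1 + (v_{k-1} + v_{k+1})/2 for 1 ≤ k ≤ 146. The particular solution to v_k − (v_{k-1} + v_{k+1})/2 = 1 is v_k = −k^2. Adding homogeneous solution A + B k and matching boundaries gives v_k = k (147 − k). Substituting k = 27: v_27 = 27 · 120 = 3240.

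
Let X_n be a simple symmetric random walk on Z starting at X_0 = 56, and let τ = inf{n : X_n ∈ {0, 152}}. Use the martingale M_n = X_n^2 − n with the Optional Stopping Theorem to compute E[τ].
E[τ] = 5376

M_n = X_n^2 − n is a martingale (since E[X_{n+1}^2 | F_n] = X_n^2 + 1). By OST (τ has finite mean in a bounded region), E[M_τ] = E[M_0] = X_0^2 − 0 = 56^2 = 3136. Also E[M_τ] = E[X_τ^2] − E[τ]. The walk exits at 0 or 152, with P(hit 152 first) = 56/152, so E[X_τ^2] = 152^2 · 56/152 + 0 = 8512. Thus E[τ] = E[X_τ^2] − E[M_τ] = 8512 − 3136 = 5376 = 56(152 − 56) = 5376.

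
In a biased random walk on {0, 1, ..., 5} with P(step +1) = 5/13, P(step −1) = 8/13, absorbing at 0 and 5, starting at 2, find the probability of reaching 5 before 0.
P(hit 5 before 0) = (1 − (8/5)^2) / (1 − (8/5)^5) = 1625/9881

Let u_k denote P(reach 5 before 0 | start at k). Boundary: u_0 = 0, u_5 = 1. Recurrence: u_k = 5/13·u_{k+1} + 8/13·u_{k-1} for 1 ≤ k ≤ 4. Try u_k = A + B·r^k with r = q/p = (8/13)/(5/13) = 8/5. Substitution satisfies the recurrence; boundary conditions give:
  u_k = (1 − r^k) / (1 − r^N) = (1 − (8/5)^2) / (1 − (8/5)^5) = 1625/9881.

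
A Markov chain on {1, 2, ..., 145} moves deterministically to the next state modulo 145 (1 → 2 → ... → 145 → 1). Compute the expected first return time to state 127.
E[T_127 | X_0 = 127] = 145

The chain cycles deterministically, so starting at state 127 it returns in exactly 145 steps. Equivalently, the stationary distribution is uniform π_j = 1/145 for every state j, so by Kac's formula E[T_127] = 1/π_127 = 145.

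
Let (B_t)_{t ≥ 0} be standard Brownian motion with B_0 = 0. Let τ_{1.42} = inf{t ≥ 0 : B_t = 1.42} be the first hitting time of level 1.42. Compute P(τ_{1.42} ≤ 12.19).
P(τ_{1.42} ≤ 12.19) = 2(1 − Φ(1.42/√12.19)) = 2(1 − Φ(0.4067)) ≈ 0.6842

By the reflection principle for standard BM, P(τ_b ≤ t) = 2 · P(B_t ≥ b). Since B_t ~ N(0, t), P(B_t ≥ 1.42) = 1 − Φ(1.42/√t) = 1 − Φ(1.42/√12.19) = 1 − Φ(0.4067) ≈ 0.34211. Doubling: P(τ_{1.42} ≤ 12.19) ≈ 2 · 0.34211 = 0.68422 ≈ 0.6842.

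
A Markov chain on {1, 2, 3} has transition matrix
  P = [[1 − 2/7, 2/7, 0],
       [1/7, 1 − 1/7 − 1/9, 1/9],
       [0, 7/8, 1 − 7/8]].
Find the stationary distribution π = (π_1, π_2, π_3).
π = (63/205, 126/205, 16/205)

This is a birth-death chain on three states, which satisfies detailed balance: π_1 · P_{12} = π_2 · P_{21} and π_2 · P_{23} = π_3 · P_{32}.
From π_1 · 2/7 = π_2 · 1/7: π_2/π_1 = (2/7)/(1/7) = 2.
From π_2 · 1/9 = π_3 · 7/8: π_3/π_2 = (1/9)/(7/8) = 8/63.
Take π_1 proportional to 1; then unnormalized π = (1, 2, 16/63). Normalize by dividing by the sum 205/63:
  π = (63/205, 126/205, 16/205).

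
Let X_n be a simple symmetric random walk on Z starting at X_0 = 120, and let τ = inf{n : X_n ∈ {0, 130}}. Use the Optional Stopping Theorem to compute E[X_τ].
E[X_τ] = 120

X_n is a martingale and τ is a bounded-mean stopping time (indeed τ is finite a.s. with bounded expectation since the walk is in a bounded region). By the OST, E[X_τ] = E[X_0] = 120. Equivalently: E[X_τ] = 130 · P(hit 130 first) + 0 · P(hit 0 first) = 130 · (120/130) = 120.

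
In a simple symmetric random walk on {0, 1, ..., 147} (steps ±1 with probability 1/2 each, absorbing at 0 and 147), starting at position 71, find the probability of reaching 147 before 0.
P(hit 147 before 0) = 71/147

Let u_k = P(hit 147 before 0 | start at k). Then u_0 = 0, u_147 = 1, and u_k = u_{k-1}/2 + u_{k+1}/2 for 1 ≤ k ≤ 146. This harmonic recurrence is solved by u_k = k/147, giving u_71 = 71/147.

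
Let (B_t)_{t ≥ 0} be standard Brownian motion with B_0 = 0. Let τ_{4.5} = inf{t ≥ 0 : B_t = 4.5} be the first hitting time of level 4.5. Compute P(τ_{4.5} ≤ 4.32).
P(τ_{4.5} ≤ 4.32) = 2(1 − Φ(4.5/√4.32)) = 2(1 − Φ(2.1651)) ≈ 0.0304

By the reflection principle for standard BM, P(τ_b ≤ t) = 2 · P(B_t ≥ b). Since B_t ~ N(0, t), P(B_t ≥ 4.5) = 1 − Φ(4.5/√t) = 1 − Φ(4.5/√4.32) = 1 − Φ(2.1651) ≈ 0.01519. Doubling: P(τ_{4.5} ≤ 4.32) ≈ 2 · 0.01519 = 0.03038 ≈ 0.0304.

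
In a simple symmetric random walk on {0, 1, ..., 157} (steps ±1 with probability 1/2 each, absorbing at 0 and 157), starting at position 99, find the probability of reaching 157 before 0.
P(hit 157 before 0) = 99/157

Let u_k = P(hit 157 before 0 | start at k). Then u_0 = 0, u_157 = 1, and u_k = u_{k-1}/2 + u_{k+1}/2 for 1 ≤ k ≤ 156. This harmonic recurrence is solved by u_k = k/157, giving u_99 = 99/157.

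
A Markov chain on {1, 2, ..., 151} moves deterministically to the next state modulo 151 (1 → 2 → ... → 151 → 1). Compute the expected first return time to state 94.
E[T_94 | X_0 = 94] = 151

The chain cycles deterministically, so starting at state 94 it returns in exactly 151 steps. Equivalently, the stationary distribution is uniform π_j = 1/151 for every state j, so by Kac's formula E[T_94] = 1/π_94 = 151.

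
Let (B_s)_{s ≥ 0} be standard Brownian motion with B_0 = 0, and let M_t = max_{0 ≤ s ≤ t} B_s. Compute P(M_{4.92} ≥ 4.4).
P(M_{4.92} ≥ 4.4) = 2·P(B_{4.92} ≥ 4.4) = 2(1 − Φ(4.4/√4.92)) ≈ 0.0473

By the reflection principle for Brownian motion, P(M_t ≥ a) = 2 · P(B_t ≥ a) for a ≥ 0. Since B_t ~ N(0, t), P(B_t ≥ 4.4) = 1 − Φ(4.4/√t) = 1 − Φ(4.4/√4.92) = 1 − Φ(1.9837). So
  P(M_{4.92} ≥ 4.4) = 2(1 − Φ(1.9837)) ≈ 0.0473.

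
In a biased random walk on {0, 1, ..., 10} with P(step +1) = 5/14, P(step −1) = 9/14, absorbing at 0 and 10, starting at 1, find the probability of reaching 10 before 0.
P(hit 10 before 0) = (1 − (9/5)^1) / (1 − (9/5)^10) = 1953125/869254694

Let u_k denote P(reach 10 before 0 | start at k). Boundary: u_0 = 0, u_10 = 1. Recurrence: u_k = 5/14·u_{k+1} + 9/14·u_{k-1} for 1 ≤ k ≤ 9. Try u_k = A + B·r^k with r = q/p = (9/14)/(5/14) = 9/5. Substitution satisfies the recurrence; boundary conditions give:
  u_k = (1 − r^k) / (1 − r^N) = (1 − (9/5)^1) / (1 − (9/5)^10) = 1953125/869254694.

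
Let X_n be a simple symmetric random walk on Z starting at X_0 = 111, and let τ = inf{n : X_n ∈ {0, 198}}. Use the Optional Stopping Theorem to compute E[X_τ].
E[X_τ] = 111

X_n is a martingale and τ is a bounded-mean stopping time (indeed τ is finite a.s. with bounded expectation since the walk is in a bounded region). By the OST, E[X_τ] = E[X_0] = 111. Equivalently: E[X_τ] = 198 · P(hit 198 first) + 0 · P(hit 0 first) = 198 · (111/198) = 111.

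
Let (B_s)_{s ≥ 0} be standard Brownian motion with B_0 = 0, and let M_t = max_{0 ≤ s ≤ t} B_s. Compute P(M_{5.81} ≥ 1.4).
P(M_{5.81} ≥ 1.4) = 2·P(B_{5.81} ≥ 1.4) = 2(1 − Φ(1.4/√5.81)) ≈ 0.5614

By the reflection principle for Brownian motion, P(M_t ≥ a) = 2 · P(B_t ≥ a) for a ≥ 0. Since B_t ~ N(0, t), P(B_t ≥ 1.4) = 1 − Φ(1.4/√t) = 1 − Φ(1.4/√5.81) = 1 − Φ(0.5808). So
  P(M_{5.81} ≥ 1.4) = 2(1 − Φ(0.5808)) ≈ 0.5614.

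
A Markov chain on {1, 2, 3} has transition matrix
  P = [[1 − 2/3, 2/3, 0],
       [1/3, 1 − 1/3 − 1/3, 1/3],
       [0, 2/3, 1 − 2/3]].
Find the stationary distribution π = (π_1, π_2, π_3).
π = (1/4, 1/2, 1/4)

This is a birth-death chain on three states, which satisfies detailed balance: π_1 · P_{12} = π_2 · P_{21} and π_2 · P_{23} = π_3 · P_{32}.
From π_1 · 2/3 = π_2 · 1/3: π_2/π_1 = (2/3)/(1/3) = 2.
From π_2 · 1/3 = π_3 · 2/3: π_3/π_2 = (1/3)/(2/3) = 1/2.
Take π_1 proportional to 1; then unnormalized π = (1, 2, 1). Normalize by dividing by the sum 4:
  π = (1/4, 1/2, 1/4).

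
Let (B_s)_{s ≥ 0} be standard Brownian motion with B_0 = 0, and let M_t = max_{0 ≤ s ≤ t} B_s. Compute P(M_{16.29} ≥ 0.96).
P(M_{16.29} ≥ 0.96) = 2·P(B_{16.29} ≥ 0.96) = 2(1 − Φ(0.96/√16.29)) ≈ 0.8120

By the reflection principle for Brownian motion, P(M_t ≥ a) = 2 · P(B_t ≥ a) for a ≥ 0. Since B_t ~ N(0, t), P(B_t ≥ 0.96) = 1 − Φ(0.96/√t) = 1 − Φ(0.96/√16.29) = 1 − Φ(0.2379). So
  P(M_{16.29} ≥ 0.96) = 2(1 − Φ(0.2379)) ≈ 0.8120.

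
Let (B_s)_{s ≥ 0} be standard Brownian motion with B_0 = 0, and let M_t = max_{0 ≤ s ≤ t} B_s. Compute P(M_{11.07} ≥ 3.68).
P(M_{11.07} ≥ 3.68) = 2·P(B_{11.07} ≥ 3.68) = 2(1 − Φ(3.68/√11.07)) ≈ 0.2687

By the reflection principle for Brownian motion, P(M_t ≥ a) = 2 · P(B_t ≥ a) for a ≥ 0. Since B_t ~ N(0, t), P(B_t ≥ 3.68) = 1 − Φ(3.68/√t) = 1 − Φ(3.68/√11.07) = 1 − Φ(1.1060). So
  P(M_{11.07} ≥ 3.68) = 2(1 − Φ(1.1060)) ≈ 0.2687.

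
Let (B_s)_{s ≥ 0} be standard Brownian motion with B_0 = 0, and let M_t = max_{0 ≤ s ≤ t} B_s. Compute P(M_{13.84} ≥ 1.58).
P(M_{13.84} ≥ 1.58) = 2·P(B_{13.84} ≥ 1.58) = 2(1 − Φ(1.58/√13.84)) ≈ 0.6711

By the reflection principle for Brownian motion, P(M_t ≥ a) = 2 · P(B_t ≥ a) for a ≥ 0. Since B_t ~ N(0, t), P(B_t ≥ 1.58) = 1 − Φ(1.58/√t) = 1 − Φ(1.58/√13.84) = 1 − Φ(0.4247). So
  P(M_{13.84} ≥ 1.58) = 2(1 − Φ(0.4247)) ≈ 0.6711.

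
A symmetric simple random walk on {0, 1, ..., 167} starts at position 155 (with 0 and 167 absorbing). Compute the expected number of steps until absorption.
E[τ | X_0 = 155] = 1860

Let v_k = E[τ | X_0 = k]. Boundary: v_0 = v_167 = 0. Recurrence: v_k = 1 + (v_{k-1} + v_{k+1})/2 for 1 ≤ k ≤ 166. The particular solution to v_k − (v_{k-1} + v_{k+1})/2 = 1 is v_k = −k^2. Adding homogeneous solution A + B k and matching boundaries gives v_k = k (167 − k). Substituting k = 155: v_155 = 155 · 12 = 1860.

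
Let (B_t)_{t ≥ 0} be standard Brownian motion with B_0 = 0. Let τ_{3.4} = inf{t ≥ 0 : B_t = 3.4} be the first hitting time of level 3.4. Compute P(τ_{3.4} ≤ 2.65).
P(τ_{3.4} ≤ 2.65) = 2(1 − Φ(3.4/√2.65)) = 2(1 − Φ(2.0886)) ≈ 0.0367

By the reflection principle for standard BM, P(τ_b ≤ t) = 2 · P(B_t ≥ b). Since B_t ~ N(0, t), P(B_t ≥ 3.4) = 1 − Φ(3.4/√t) = 1 − Φ(3.4/√2.65) = 1 − Φ(2.0886) ≈ 0.01837. Doubling: P(τ_{3.4} ≤ 2.65) ≈ 2 · 0.01837 = 0.03674 ≈ 0.0367.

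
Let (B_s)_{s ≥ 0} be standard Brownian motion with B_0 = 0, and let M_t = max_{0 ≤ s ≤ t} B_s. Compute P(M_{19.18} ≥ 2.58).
P(M_{19.18} ≥ 2.58) = 2·P(B_{19.18} ≥ 2.58) = 2(1 − Φ(2.58/√19.18)) ≈ 0.5558

By the reflection principle for Brownian motion, P(M_t ≥ a) = 2 · P(B_t ≥ a) for a ≥ 0. Since B_t ~ N(0, t), P(B_t ≥ 2.58) = 1 − Φ(2.58/√t) = 1 − Φ(2.58/√19.18) = 1 − Φ(0.5891). So
  P(M_{19.18} ≥ 2.58) = 2(1 − Φ(0.5891)) ≈ 0.5558.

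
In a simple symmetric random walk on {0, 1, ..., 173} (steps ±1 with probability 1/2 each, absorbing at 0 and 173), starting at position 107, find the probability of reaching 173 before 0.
P(hit 173 before 0) = 107/173

Let u_k = P(hit 173 before 0 | start at k). Then u_0 = 0, u_173 = 1, and u_k = u_{k-1}/2 + u_{k+1}/2 for 1 ≤ k ≤ 172. This harmonic recurrence is solved by u_k = k/173, giving u_107 = 107/173.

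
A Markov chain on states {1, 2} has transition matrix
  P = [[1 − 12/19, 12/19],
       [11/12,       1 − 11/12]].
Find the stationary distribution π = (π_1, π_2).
π_1 = 209/353, π_2 = 144/353

Solve πP = π with π_1 + π_2 = 1. From πP = π: π_1 · (1 − 12/19) + π_2 · 11/12 = π_1 ⇒ π_2 · 11/12 = π_1 · 12/19 ⇒ π_2/π_1 = (12/19)/(11/12) = 144/209. Together with π_1 + π_2 = 1:
  π_1 = (11/12)/(12/19 + 11/12) = (11/12)/(353/228) = 209/353,
  π_2 = (12/19)/(12/19 + 11/12) = (12/19)/(353/228) = 144/353.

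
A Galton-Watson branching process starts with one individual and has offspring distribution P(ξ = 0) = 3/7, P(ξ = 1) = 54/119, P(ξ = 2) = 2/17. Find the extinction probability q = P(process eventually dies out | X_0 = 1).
q = 1

Mean offspring μ = 0·3/7 + 1·54/119 + 2·2/17 = 82/119 ≤ 1. For μ ≤ 1 with offspring not concentrated at 1, the Galton-Watson process goes extinct almost surely, so q = 1.
(Algebraic check: The pgf is f(s) = 3/7 + 54/119·s + 2/17·s². The extinction probability q is the smallest fixed point of f in [0, 1]. Setting s = f(s):
  2/17·s² + (54/119 − 1)·s + 3/7 = 0
  2/17·s² − (3/7 + 2/17)·s + 3/7 = 0
which factors as (s − 1)·(2/17·s − 3/7) = 0, giving roots s = 1 and s = (3/7)/(2/17) = 51/14. Since 51/14 ≥ 1, the smallest root in [0, 1] is s = 1.)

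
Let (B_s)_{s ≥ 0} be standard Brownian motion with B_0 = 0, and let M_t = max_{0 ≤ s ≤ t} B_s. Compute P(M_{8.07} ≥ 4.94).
P(M_{8.07} ≥ 4.94) = 2·P(B_{8.07} ≥ 4.94) = 2(1 − Φ(4.94/√8.07)) ≈ 0.0820

By the reflection principle for Brownian motion, P(M_t ≥ a) = 2 · P(B_t ≥ a) for a ≥ 0. Since B_t ~ N(0, t), P(B_t ≥ 4.94) = 1 − Φ(4.94/√t) = 1 − Φ(4.94/√8.07) = 1 − Φ(1.7390). So
  P(M_{8.07} ≥ 4.94) = 2(1 − Φ(1.7390)) ≈ 0.0820.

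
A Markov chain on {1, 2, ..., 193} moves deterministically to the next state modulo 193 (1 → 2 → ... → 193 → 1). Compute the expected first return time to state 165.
E[T_165 | X_0 = 165] = 193

The chain cycles deterministically, so starting at state 165 it returns in exactly 193 steps. Equivalently, the stationary distribution is uniform π_j = 1/193 for every state j, so by Kac's formula E[T_165] = 1/π_165 = 193.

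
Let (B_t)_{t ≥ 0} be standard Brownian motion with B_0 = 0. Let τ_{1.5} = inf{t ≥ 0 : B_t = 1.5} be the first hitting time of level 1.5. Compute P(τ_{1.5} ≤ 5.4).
P(τ_{1.5} ≤ 5.4) = 2(1 − Φ(1.5/√5.4)) = 2(1 − Φ(0.6455)) ≈ 0.5186

By the reflection principle for standard BM, P(τ_b ≤ t) = 2 · P(B_t ≥ b). Since B_t ~ N(0, t), P(B_t ≥ 1.5) = 1 − Φ(1.5/√t) = 1 − Φ(1.5/√5.4) = 1 − Φ(0.6455) ≈ 0.25930. Doubling: P(τ_{1.5} ≤ 5.4) ≈ 2 · 0.25930 = 0.51860 ≈ 0.5186.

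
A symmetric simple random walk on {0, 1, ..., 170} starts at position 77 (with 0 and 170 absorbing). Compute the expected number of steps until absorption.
E[τ | X_0 = 77] = 7161

Let v_k = E[τ | X_0 = k]. Boundary: v_0 = v_170 = 0. Recurrence: v_k = 1 + (v_{k-1} + v_{k+1})/2 for 1 ≤ k ≤ 169. The particular solution to v_k − (v_{k-1} + v_{k+1})/2 = 1 is v_k = −k^2. Adding homogeneous solution A + B k and matching boundaries gives v_k = k (170 − k). Substituting k = 77: v_77 = 77 · 93 = 7161.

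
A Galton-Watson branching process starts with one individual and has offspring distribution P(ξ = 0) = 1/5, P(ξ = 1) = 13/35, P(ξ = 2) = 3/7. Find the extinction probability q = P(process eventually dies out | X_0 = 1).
q = 7/15

The pgf is f(s) = 1/5 + 13/35·s + 3/7·s². The extinction probability q is the smallest fixed point of f in [0, 1]. Setting s = f(s):
  3/7·s² + (13/35 − 1)·s + 1/5 = 0
  3/7·s² − (1/5 + 3/7)·s + 1/5 = 0
which factors as (s − 1)·(3/7·s − 1/5) = 0, giving roots s = 1 and s = (1/5)/(3/7) = 7/15.
Mean offspring μ = 13/35 + 2·3/7 = 43/35 > 1 (supercritical), so q < 1. The extinction probability is the smaller root: q = (1/5)/(3/7) = 7/15.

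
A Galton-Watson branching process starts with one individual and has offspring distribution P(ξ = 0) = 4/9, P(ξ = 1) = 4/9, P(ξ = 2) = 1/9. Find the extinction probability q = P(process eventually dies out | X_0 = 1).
q = 1

Mean offspring μ = 0·4/9 + 1·4/9 + 2·1/9 = 2/3 ≤ 1. For μ ≤ 1 with offspring not concentrated at 1, the Galton-Watson process goes extinct almost surely, so q = 1.
(Algebraic check: The pgf is f(s) = 4/9 + 4/9·s + 1/9·s². The extinction probability q is the smallest fixed point of f in [0, 1]. Setting s = f(s):
  1/9·s² + (4/9 − 1)·s + 4/9 = 0
  1/9·s² − (4/9 + 1/9)·s + 4/9 = 0
which factors as (s − 1)·(1/9·s − 4/9) = 0, giving roots s = 1 and s = (4/9)/(1/9) = 4. Since 4 ≥ 1, the smallest root in [0, 1] is s = 1.)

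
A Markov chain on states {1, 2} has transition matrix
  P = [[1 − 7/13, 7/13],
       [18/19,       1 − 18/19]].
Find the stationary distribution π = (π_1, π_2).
π_1 = 234/367, π_2 = 133/367

Solve πP = π with π_1 + π_2 = 1. From πP = π: π_1 · (1 − 7/13) + π_2 · 18/19 = π_1 ⇒ π_2 · 18/19 = π_1 · 7/13 ⇒ π_2/π_1 = (7/13)/(18/19) = 133/234. Together with π_1 + π_2 = 1:
  π_1 = (18/19)/(7/13 + 18/19) = (18/19)/(367/247) = 234/367,
  π_2 = (7/13)/(7/13 + 18/19) = (7/13)/(367/247) = 133/367.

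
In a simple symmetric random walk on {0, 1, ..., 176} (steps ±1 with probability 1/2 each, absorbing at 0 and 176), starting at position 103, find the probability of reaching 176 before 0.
P(hit 176 before 0) = 103/176

Let u_k = P(hit 176 before 0 | start at k). Then u_0 = 0, u_176 = 1, and u_k = u_{k-1}/2 + u_{k+1}/2 for 1 ≤ k ≤ 175. This harmonic recurrence is solved by u_k = k/176, giving u_103 = 103/176.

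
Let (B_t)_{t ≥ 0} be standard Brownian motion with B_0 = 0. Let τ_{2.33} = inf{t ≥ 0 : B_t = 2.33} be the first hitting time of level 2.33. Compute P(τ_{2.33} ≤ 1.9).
P(τ_{2.33} ≤ 1.9) = 2(1 − Φ(2.33/√1.9)) = 2(1 − Φ(1.6904)) ≈ 0.0910

By the reflection principle for standard BM, P(τ_b ≤ t) = 2 · P(B_t ≥ b). Since B_t ~ N(0, t), P(B_t ≥ 2.33) = 1 − Φ(2.33/√t) = 1 − Φ(2.33/√1.9) = 1 − Φ(1.6904) ≈ 0.04548. Doubling: P(τ_{2.33} ≤ 1.9) ≈ 2 · 0.04548 = 0.09096 ≈ 0.0910.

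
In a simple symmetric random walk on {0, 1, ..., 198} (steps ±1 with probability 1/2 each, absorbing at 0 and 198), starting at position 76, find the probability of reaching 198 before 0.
P(hit 198 before 0) = 76/198 = 38/99

Let u_k = P(hit 198 before 0 | start at k). Then u_0 = 0, u_198 = 1, and u_k = u_{k-1}/2 + u_{k+1}/2 for 1 ≤ k ≤ 197. This harmonic recurrence is solved by u_k = k/198, giving u_76 = 76/198 = 38/99.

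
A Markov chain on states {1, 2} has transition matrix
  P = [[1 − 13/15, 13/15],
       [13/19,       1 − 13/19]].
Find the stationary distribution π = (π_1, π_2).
π_1 = 15/34, π_2 = 19/34

Solve πP = π with π_1 + π_2 = 1. From πP = π: π_1 · (1 − 13/15) + π_2 · 13/19 = π_1 ⇒ π_2 · 13/19 = π_1 · 13/15 ⇒ π_2/π_1 = (13/15)/(13/19) = 19/15. Together with π_1 + π_2 = 1:
  π_1 = (13/19)/(13/15 + 13/19) = (13/19)/(442/285) = 15/34,
  π_2 = (13/15)/(13/15 + 13/19) = (13/15)/(442/285) = 19/34.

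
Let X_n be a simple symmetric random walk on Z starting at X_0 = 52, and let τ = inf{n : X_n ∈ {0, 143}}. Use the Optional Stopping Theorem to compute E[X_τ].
E[X_τ] = 52

X_n is a martingale and τ is a bounded-mean stopping time (indeed τ is finite a.s. with bounded expectation since the walk is in a bounded region). By the OST, E[X_τ] = E[X_0] = 52. Equivalently: E[X_τ] = 143 · P(hit 143 first) + 0 · P(hit 0 first) = 143 · (52/143) = 52.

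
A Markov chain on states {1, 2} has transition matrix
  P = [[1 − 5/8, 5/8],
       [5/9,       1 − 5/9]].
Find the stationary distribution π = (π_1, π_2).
π_1 = 8/17, π_2 = 9/17

Solve πP = π with π_1 + π_2 = 1. From πP = π: π_1 · (1 − 5/8) + π_2 · 5/9 = π_1 ⇒ π_2 · 5/9 = π_1 · 5/8 ⇒ π_2/π_1 = (5/8)/(5/9) = 9/8. Together with π_1 + π_2 = 1:
  π_1 = (5/9)/(5/8 + 5/9) = (5/9)/(85/72) = 8/17,
  π_2 = (5/8)/(5/8 + 5/9) = (5/8)/(85/72) = 9/17.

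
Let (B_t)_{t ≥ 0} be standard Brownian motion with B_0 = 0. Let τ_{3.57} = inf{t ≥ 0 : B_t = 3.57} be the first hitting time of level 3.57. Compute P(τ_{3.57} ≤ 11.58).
P(τ_{3.57} ≤ 11.58) = 2(1 − Φ(3.57/√11.58)) = 2(1 − Φ(1.0491)) ≈ 0.2941

By the reflection principle for standard BM, P(τ_b ≤ t) = 2 · P(B_t ≥ b). Since B_t ~ N(0, t), P(B_t ≥ 3.57) = 1 − Φ(3.57/√t) = 1 − Φ(3.57/√11.58) = 1 − Φ(1.0491) ≈ 0.14707. Doubling: P(τ_{3.57} ≤ 11.58) ≈ 2 · 0.14707 = 0.29414 ≈ 0.2941.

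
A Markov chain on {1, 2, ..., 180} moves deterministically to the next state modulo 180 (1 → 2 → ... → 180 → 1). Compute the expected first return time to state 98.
E[T_98 | X_0 = 98] = 180

The chain cycles deterministically, so starting at state 98 it returns in exactly 180 steps. Equivalently, the stationary distribution is uniform π_j = 1/180 for every state j, so by Kac's formula E[T_98] = 1/π_98 = 180.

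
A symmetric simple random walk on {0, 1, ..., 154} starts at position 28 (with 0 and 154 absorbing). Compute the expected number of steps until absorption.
E[τ | X_0 = 28] = 3528

Let v_k = E[τ | X_0 = k]. Boundary: v_0 = v_154 = 0. Recurrence: v_k = 1 + (v_{k-1} + v_{k+1})/2 for 1 ≤ k ≤ 153. The particular solution to v_k − (v_{k-1} + v_{k+1})/2 = 1 is v_k = −k^2. Adding homogeneous solution A + B k and matching boundaries gives v_k = k (154 − k). Substituting k = 28: v_28 = 28 · 126 = 3528.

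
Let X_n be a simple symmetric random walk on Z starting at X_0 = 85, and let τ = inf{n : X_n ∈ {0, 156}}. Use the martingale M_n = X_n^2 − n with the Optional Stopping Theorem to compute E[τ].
E[τ] = 6035

M_n = X_n^2 − n is a martingale (since E[X_{n+1}^2 | F_n] = X_n^2 + 1). By OST (τ has finite mean in a bounded region), E[M_τ] = E[M_0] = X_0^2 − 0 = 85^2 = 7225. Also E[M_τ] = E[X_τ^2] − E[τ]. The walk exits at 0 or 156, with P(hit 156 first) = 85/156, so E[X_τ^2] = 156^2 · 85/156 + 0 = 13260. Thus E[τ] = E[X_τ^2] − E[M_τ] = 13260 − 7225 = 6035 = 85(156 − 85) = 6035.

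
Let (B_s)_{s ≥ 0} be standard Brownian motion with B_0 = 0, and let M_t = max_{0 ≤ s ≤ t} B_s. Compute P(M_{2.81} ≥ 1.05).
P(M_{2.81} ≥ 1.05) = 2·P(B_{2.81} ≥ 1.05) = 2(1 − Φ(1.05/√2.81)) ≈ 0.5311

By the reflection principle for Brownian motion, P(M_t ≥ a) = 2 · P(B_t ≥ a) for a ≥ 0. Since B_t ~ N(0, t), P(B_t ≥ 1.05) = 1 − Φ(1.05/√t) = 1 − Φ(1.05/√2.81) = 1 − Φ(0.6264). So
  P(M_{2.81} ≥ 1.05) = 2(1 − Φ(0.6264)) ≈ 0.5311.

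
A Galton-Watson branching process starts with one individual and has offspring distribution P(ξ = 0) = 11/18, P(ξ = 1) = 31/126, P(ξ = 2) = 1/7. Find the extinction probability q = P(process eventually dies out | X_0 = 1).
q = 1

Mean offspring μ = 0·11/18 + 1·31/126 + 2·1/7 = 67/126 ≤ 1. For μ ≤ 1 with offspring not concentrated at 1, the Galton-Watson process goes extinct almost surely, so q = 1.
(Algebraic check: The pgf is f(s) = 11/18 + 31/126·s + 1/7·s². The extinction probability q is the smallest fixed point of f in [0, 1]. Setting s = f(s):
  1/7·s² + (31/126 − 1)·s + 11/18 = 0
  1/7·s² − (11/18 + 1/7)·s + 11/18 = 0
which factors as (s − 1)·(1/7·s − 11/18) = 0, giving roots s = 1 and s = (11/18)/(1/7) = 77/18. Since 77/18 ≥ 1, the smallest root in [0, 1] is s = 1.)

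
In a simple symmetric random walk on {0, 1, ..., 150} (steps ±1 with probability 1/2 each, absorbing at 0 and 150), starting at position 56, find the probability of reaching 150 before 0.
P(hit 150 before 0) = 56/150 = 28/75

Let u_k = P(hit 150 before 0 | start at k). Then u_0 = 0, u_150 = 1, and u_k = u_{k-1}/2 + u_{k+1}/2 for 1 ≤ k ≤ 149. This harmonic recurrence is solved by u_k = k/150, giving u_56 = 56/150 = 28/75.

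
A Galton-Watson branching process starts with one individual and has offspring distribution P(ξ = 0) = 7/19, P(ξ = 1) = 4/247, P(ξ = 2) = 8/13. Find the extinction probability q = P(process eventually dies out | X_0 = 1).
q = 91/152

The pgf is f(s) = 7/19 + 4/247·s + 8/13·s². The extinction probability q is the smallest fixed point of f in [0, 1]. Setting s = f(s):
  8/13·s² + (4/247 − 1)·s + 7/19 = 0
  8/13·s² − (7/19 + 8/13)·s + 7/19 = 0
which factors as (s − 1)·(8/13·s − 7/19) = 0, giving roots s = 1 and s = (7/19)/(8/13) = 91/152.
Mean offspring μ = 4/247 + 2·8/13 = 308/247 > 1 (supercritical), so q < 1. The extinction probability is the smaller root: q = (7/19)/(8/13) = 91/152.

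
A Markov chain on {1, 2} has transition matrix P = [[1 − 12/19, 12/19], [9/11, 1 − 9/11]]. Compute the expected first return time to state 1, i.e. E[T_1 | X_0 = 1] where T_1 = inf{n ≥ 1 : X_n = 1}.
E[T_1 | X_0 = 1] = 1/π_1 = 101/57

For an irreducible recurrent Markov chain with stationary distribution π, E[T_i | X_0 = i] = 1/π_i (Kac's formula). Here π_1 = (9/11)/(12/19 + 9/11) = (9/11)/(303/209) = 57/101, so E[T_1 | X_0 = 1] = 1/π_1 = (12/19 + 9/11)/(9/11) = (303/209)/(9/11) = 101/57.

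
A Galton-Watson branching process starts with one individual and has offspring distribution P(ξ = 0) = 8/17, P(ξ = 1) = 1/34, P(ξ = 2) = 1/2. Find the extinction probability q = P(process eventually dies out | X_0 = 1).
q = 16/17

The pgf is f(s) = 8/17 + 1/34·s + 1/2·s². The extinction probability q is the smallest fixed point of f in [0, 1]. Setting s = f(s):
  1/2·s² + (1/34 − 1)·s + 8/17 = 0
  1/2·s² − (8/17 + 1/2)·s + 8/17 = 0
which factors as (s − 1)·(1/2·s − 8/17) = 0, giving roots s = 1 and s = (8/17)/(1/2) = 16/17.
Mean offspring μ = 1/34 + 2·1/2 = 35/34 > 1 (supercritical), so q < 1. The extinction probability is the smaller root: q = (8/17)/(1/2) = 16/17.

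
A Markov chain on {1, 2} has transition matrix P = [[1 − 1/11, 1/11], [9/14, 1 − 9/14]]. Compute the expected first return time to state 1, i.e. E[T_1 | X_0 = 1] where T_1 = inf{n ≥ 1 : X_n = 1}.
E[T_1 | X_0 = 1] = 1/π_1 = 113/99

For an irreducible recurrent Markov chain with stationary distribution π, E[T_i | X_0 = i] = 1/π_i (Kac's formula). Here π_1 = (9/14)/(1/11 + 9/14) = (9/14)/(113/154) = 99/113, so E[T_1 | X_0 = 1] = 1/π_1 = (1/11 + 9/14)/(9/14) = (113/154)/(9/14) = 113/99.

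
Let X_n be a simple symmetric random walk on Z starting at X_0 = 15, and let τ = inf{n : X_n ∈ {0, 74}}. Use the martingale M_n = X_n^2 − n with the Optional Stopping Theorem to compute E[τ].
E[τ] = 885

M_n = X_n^2 − n is a martingale (since E[X_{n+1}^2 | F_n] = X_n^2 + 1). By OST (τ has finite mean in a bounded region), E[M_τ] = E[M_0] = X_0^2 − 0 = 15^2 = 225. Also E[M_τ] = E[X_τ^2] − E[τ]. The walk exits at 0 or 74, with P(hit 74 first) = 15/74, so E[X_τ^2] = 74^2 · 15/74 + 0 = 1110. Thus E[τ] = E[X_τ^2] − E[M_τ] = 1110 − 225 = 885 = 15(74 − 15) = 885.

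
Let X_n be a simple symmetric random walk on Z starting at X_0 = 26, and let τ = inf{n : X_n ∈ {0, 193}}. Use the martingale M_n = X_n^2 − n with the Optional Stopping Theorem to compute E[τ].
E[τ] = 4342

M_n = X_n^2 − n is a martingale (since E[X_{n+1}^2 | F_n] = X_n^2 + 1). By OST (τ has finite mean in a bounded region), E[M_τ] = E[M_0] = X_0^2 − 0 = 26^2 = 676. Also E[M_τ] = E[X_τ^2] − E[τ]. The walk exits at 0 or 193, with P(hit 193 first) = 26/193, so E[X_τ^2] = 193^2 · 26/193 + 0 = 5018. Thus E[τ] = E[X_τ^2] − E[M_τ] = 5018 − 676 = 4342 = 26(193 − 26) = 4342.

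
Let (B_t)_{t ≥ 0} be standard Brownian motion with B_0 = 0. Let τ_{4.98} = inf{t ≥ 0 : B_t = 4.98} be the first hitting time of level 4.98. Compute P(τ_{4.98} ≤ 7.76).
P(τ_{4.98} ≤ 7.76) = 2(1 − Φ(4.98/√7.76)) = 2(1 − Φ(1.7877)) ≈ 0.0738

By the reflection principle for standard BM, P(τ_b ≤ t) = 2 · P(B_t ≥ b). Since B_t ~ N(0, t), P(B_t ≥ 4.98) = 1 − Φ(4.98/√t) = 1 − Φ(4.98/√7.76) = 1 − Φ(1.7877) ≈ 0.03691. Doubling: P(τ_{4.98} ≤ 7.76) ≈ 2 · 0.03691 = 0.07382 ≈ 0.0738.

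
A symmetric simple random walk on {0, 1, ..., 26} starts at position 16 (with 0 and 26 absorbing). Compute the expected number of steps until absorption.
E[τ | X_0 = 16] = 160

Let v_k = E[τ | X_0 = k]. Boundary: v_0 = v_26 = 0. Recurrence: v_k = 1 + (v_{k-1} + v_{k+1})/2 for 1 ≤ k ≤ 25. The particular solution to v_k − (v_{k-1} + v_{k+1})/2 = 1 is v_k = −k^2. Adding homogeneous solution A + B k and matching boundaries gives v_k = k (26 − k). Substituting k = 16: v_16 = 16 · 10 = 160.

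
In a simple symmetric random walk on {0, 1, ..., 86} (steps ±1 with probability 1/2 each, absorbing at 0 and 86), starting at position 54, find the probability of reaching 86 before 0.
P(hit 86 before 0) = 54/86 = 27/43

Let u_k = P(hit 86 before 0 | start at k). Then u_0 = 0, u_86 = 1, and u_k = u_{k-1}/2 + u_{k+1}/2 for 1 ≤ k ≤ 85. This harmonic recurrence is solved by u_k = k/86, giving u_54 = 54/86 = 27/43.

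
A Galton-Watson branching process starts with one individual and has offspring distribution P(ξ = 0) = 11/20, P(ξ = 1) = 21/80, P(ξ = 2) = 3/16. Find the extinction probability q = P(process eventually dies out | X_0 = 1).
q = 1

Mean offspring μ = 0·11/20 + 1·21/80 + 2·3/16 = 51/80 ≤ 1. For μ ≤ 1 with offspring not concentrated at 1, the Galton-Watson process goes extinct almost surely, so q = 1.
(Algebraic check: The pgf is f(s) = 11/20 + 21/80·s + 3/16·s². The extinction probability q is the smallest fixed point of f in [0, 1]. Setting s = f(s):
  3/16·s² + (21/80 − 1)·s + 11/20 = 0
  3/16·s² − (11/20 + 3/16)·s + 11/20 = 0
which factors as (s − 1)·(3/16·s − 11/20) = 0, giving roots s = 1 and s = (11/20)/(3/16) = 44/15. Since 44/15 ≥ 1, the smallest root in [0, 1] is s = 1.)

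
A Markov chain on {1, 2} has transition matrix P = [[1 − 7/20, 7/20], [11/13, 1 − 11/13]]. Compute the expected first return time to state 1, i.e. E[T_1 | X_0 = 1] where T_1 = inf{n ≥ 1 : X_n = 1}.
E[T_1 | X_0 = 1] = 1/π_1 = 311/220

For an irreducible recurrent Markov chain with stationary distribution π, E[T_i | X_0 = i] = 1/π_i (Kac's formula). Here π_1 = (11/13)/(7/20 + 11/13) = (11/13)/(311/260) = 220/311, so E[T_1 | X_0 = 1] = 1/π_1 = (7/20 + 11/13)/(11/13) = (311/260)/(11/13) = 311/220.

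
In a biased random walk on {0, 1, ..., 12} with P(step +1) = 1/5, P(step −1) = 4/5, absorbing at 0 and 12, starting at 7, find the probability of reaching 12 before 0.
P(hit 12 before 0) = (1 − (4)^7) / (1 − (4)^12) = 5461/5592405

Let u_k denote P(reach 12 before 0 | start at k). Boundary: u_0 = 0, u_12 = 1. Recurrence: u_k = 1/5·u_{k+1} + 4/5·u_{k-1} for 1 ≤ k ≤ 11. Try u_k = A + B·r^k with r = q/p = (4/5)/(1/5) = 4. Substitution satisfies the recurrence; boundary conditions give:
  u_k = (1 − r^k) / (1 − r^N) = (1 − (4)^7) / (1 − (4)^12) = 5461/5592405.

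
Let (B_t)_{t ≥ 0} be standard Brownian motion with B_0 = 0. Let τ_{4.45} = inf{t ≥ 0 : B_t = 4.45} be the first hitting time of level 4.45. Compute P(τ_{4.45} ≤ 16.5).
P(τ_{4.45} ≤ 16.5) = 2(1 − Φ(4.45/√16.5)) = 2(1 − Φ(1.0955)) ≈ 0.2733

By the reflection principle for standard BM, P(τ_b ≤ t) = 2 · P(B_t ≥ b). Since B_t ~ N(0, t), P(B_t ≥ 4.45) = 1 − Φ(4.45/√t) = 1 − Φ(4.45/√16.5) = 1 − Φ(1.0955) ≈ 0.13665. Doubling: P(τ_{4.45} ≤ 16.5) ≈ 2 · 0.13665 = 0.27330 ≈ 0.2733.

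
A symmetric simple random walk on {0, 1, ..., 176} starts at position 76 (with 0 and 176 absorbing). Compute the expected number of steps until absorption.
E[τ | X_0 = 76] = 7600

Let v_k = E[τ | X_0 = k]. Boundary: v_0 = v_176 = 0. Recurrence: v_k = 1 + (v_{k-1} + v_{k+1})/2 for 1 ≤ k ≤ 175. The particular solution to v_k − (v_{k-1} + v_{k+1})/2 = 1 is v_k = −k^2. Adding homogeneous solution A + B k and matching boundaries gives v_k = k (176 − k). Substituting k = 76: v_76 = 76 · 100 = 7600.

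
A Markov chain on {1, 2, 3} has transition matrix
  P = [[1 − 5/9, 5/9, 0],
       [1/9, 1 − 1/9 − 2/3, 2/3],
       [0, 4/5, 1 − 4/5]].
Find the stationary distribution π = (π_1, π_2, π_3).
π = (6/61, 30/61, 25/61)

This is a birth-death chain on three states, which satisfies detailed balance: π_1 · P_{12} = π_2 · P_{21} and π_2 · P_{23} = π_3 · P_{32}.
From π_1 · 5/9 = π_2 · 1/9: π_2/π_1 = (5/9)/(1/9) = 5.
From π_2 · 2/3 = π_3 · 4/5: π_3/π_2 = (2/3)/(4/5) = 5/6.
Take π_1 proportional to 1; then unnormalized π = (1, 5, 25/6). Normalize by dividing by the sum 61/6:
  π = (6/61, 30/61, 25/61).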